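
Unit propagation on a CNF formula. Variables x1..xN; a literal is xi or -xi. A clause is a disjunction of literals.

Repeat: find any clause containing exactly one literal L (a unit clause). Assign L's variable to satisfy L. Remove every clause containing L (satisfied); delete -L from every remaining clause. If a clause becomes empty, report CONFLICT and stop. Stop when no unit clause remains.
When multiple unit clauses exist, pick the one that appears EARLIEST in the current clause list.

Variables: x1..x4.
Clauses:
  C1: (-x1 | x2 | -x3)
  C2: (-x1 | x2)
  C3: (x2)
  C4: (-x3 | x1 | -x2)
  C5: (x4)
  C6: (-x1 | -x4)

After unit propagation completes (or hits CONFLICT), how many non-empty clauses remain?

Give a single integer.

Answer: 0

Derivation:
unit clause [2] forces x2=T; simplify:
  drop -2 from [-3, 1, -2] -> [-3, 1]
  satisfied 3 clause(s); 3 remain; assigned so far: [2]
unit clause [4] forces x4=T; simplify:
  drop -4 from [-1, -4] -> [-1]
  satisfied 1 clause(s); 2 remain; assigned so far: [2, 4]
unit clause [-1] forces x1=F; simplify:
  drop 1 from [-3, 1] -> [-3]
  satisfied 1 clause(s); 1 remain; assigned so far: [1, 2, 4]
unit clause [-3] forces x3=F; simplify:
  satisfied 1 clause(s); 0 remain; assigned so far: [1, 2, 3, 4]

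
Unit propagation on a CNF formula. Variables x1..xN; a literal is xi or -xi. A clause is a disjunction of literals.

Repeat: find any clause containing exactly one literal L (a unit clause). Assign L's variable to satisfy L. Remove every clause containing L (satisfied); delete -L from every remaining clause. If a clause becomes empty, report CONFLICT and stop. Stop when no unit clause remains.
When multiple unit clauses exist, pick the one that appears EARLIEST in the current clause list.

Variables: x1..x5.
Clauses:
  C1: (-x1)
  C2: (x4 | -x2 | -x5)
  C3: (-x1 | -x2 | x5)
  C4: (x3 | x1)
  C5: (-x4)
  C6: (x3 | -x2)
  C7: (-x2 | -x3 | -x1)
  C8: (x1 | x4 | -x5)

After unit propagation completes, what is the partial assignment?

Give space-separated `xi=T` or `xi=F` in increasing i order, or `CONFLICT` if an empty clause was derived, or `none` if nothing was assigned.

Answer: x1=F x3=T x4=F x5=F

Derivation:
unit clause [-1] forces x1=F; simplify:
  drop 1 from [3, 1] -> [3]
  drop 1 from [1, 4, -5] -> [4, -5]
  satisfied 3 clause(s); 5 remain; assigned so far: [1]
unit clause [3] forces x3=T; simplify:
  satisfied 2 clause(s); 3 remain; assigned so far: [1, 3]
unit clause [-4] forces x4=F; simplify:
  drop 4 from [4, -2, -5] -> [-2, -5]
  drop 4 from [4, -5] -> [-5]
  satisfied 1 clause(s); 2 remain; assigned so far: [1, 3, 4]
unit clause [-5] forces x5=F; simplify:
  satisfied 2 clause(s); 0 remain; assigned so far: [1, 3, 4, 5]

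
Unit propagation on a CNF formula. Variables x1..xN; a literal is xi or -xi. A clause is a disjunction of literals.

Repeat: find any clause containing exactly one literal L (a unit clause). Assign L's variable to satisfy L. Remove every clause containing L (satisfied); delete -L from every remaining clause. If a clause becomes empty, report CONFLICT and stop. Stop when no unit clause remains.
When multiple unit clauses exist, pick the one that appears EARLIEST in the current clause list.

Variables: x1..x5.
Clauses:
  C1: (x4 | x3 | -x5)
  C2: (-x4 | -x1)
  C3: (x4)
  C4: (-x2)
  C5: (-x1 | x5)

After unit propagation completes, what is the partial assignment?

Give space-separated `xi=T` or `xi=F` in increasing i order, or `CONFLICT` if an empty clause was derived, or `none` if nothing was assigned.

Answer: x1=F x2=F x4=T

Derivation:
unit clause [4] forces x4=T; simplify:
  drop -4 from [-4, -1] -> [-1]
  satisfied 2 clause(s); 3 remain; assigned so far: [4]
unit clause [-1] forces x1=F; simplify:
  satisfied 2 clause(s); 1 remain; assigned so far: [1, 4]
unit clause [-2] forces x2=F; simplify:
  satisfied 1 clause(s); 0 remain; assigned so far: [1, 2, 4]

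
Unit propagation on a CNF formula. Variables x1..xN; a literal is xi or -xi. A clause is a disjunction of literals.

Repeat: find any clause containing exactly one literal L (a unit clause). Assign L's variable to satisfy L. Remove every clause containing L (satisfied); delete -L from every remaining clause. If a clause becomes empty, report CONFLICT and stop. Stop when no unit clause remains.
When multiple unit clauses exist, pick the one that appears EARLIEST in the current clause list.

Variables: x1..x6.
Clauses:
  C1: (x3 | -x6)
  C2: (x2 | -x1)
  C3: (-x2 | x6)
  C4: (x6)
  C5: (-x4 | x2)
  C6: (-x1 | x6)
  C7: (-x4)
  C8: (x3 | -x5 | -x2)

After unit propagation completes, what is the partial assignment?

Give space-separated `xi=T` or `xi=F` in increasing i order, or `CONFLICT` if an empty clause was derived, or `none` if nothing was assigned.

Answer: x3=T x4=F x6=T

Derivation:
unit clause [6] forces x6=T; simplify:
  drop -6 from [3, -6] -> [3]
  satisfied 3 clause(s); 5 remain; assigned so far: [6]
unit clause [3] forces x3=T; simplify:
  satisfied 2 clause(s); 3 remain; assigned so far: [3, 6]
unit clause [-4] forces x4=F; simplify:
  satisfied 2 clause(s); 1 remain; assigned so far: [3, 4, 6]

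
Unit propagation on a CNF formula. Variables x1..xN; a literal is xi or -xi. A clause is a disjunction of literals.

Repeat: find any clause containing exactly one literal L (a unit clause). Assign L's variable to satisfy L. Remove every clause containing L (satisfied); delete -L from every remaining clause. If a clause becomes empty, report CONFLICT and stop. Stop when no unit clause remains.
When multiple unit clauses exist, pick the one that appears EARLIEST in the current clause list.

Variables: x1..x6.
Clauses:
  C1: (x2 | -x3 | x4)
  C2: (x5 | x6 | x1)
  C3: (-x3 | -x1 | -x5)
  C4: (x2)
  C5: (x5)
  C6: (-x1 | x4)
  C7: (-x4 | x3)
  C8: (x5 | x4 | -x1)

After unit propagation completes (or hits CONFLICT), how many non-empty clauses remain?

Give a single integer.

Answer: 3

Derivation:
unit clause [2] forces x2=T; simplify:
  satisfied 2 clause(s); 6 remain; assigned so far: [2]
unit clause [5] forces x5=T; simplify:
  drop -5 from [-3, -1, -5] -> [-3, -1]
  satisfied 3 clause(s); 3 remain; assigned so far: [2, 5]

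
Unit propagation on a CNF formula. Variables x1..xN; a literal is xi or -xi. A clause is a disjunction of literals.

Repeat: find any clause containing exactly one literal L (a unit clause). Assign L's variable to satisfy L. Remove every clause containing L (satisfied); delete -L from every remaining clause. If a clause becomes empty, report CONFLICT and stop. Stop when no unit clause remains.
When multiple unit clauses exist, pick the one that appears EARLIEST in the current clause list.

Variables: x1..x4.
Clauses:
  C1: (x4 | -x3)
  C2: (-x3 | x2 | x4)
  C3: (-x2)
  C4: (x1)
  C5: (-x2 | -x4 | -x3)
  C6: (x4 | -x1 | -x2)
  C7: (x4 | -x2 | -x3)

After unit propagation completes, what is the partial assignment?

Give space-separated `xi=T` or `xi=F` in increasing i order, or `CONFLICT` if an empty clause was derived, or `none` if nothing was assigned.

Answer: x1=T x2=F

Derivation:
unit clause [-2] forces x2=F; simplify:
  drop 2 from [-3, 2, 4] -> [-3, 4]
  satisfied 4 clause(s); 3 remain; assigned so far: [2]
unit clause [1] forces x1=T; simplify:
  satisfied 1 clause(s); 2 remain; assigned so far: [1, 2]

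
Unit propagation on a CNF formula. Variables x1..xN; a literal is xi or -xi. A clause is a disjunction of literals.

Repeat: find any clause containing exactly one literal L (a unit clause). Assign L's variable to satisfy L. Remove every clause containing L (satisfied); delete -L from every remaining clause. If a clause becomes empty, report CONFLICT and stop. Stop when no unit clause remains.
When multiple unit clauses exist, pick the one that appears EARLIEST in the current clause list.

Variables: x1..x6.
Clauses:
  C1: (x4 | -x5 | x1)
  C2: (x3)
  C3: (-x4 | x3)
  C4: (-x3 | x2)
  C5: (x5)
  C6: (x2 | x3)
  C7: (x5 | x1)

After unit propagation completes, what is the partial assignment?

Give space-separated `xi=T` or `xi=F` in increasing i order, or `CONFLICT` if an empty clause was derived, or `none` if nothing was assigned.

unit clause [3] forces x3=T; simplify:
  drop -3 from [-3, 2] -> [2]
  satisfied 3 clause(s); 4 remain; assigned so far: [3]
unit clause [2] forces x2=T; simplify:
  satisfied 1 clause(s); 3 remain; assigned so far: [2, 3]
unit clause [5] forces x5=T; simplify:
  drop -5 from [4, -5, 1] -> [4, 1]
  satisfied 2 clause(s); 1 remain; assigned so far: [2, 3, 5]

Answer: x2=T x3=T x5=T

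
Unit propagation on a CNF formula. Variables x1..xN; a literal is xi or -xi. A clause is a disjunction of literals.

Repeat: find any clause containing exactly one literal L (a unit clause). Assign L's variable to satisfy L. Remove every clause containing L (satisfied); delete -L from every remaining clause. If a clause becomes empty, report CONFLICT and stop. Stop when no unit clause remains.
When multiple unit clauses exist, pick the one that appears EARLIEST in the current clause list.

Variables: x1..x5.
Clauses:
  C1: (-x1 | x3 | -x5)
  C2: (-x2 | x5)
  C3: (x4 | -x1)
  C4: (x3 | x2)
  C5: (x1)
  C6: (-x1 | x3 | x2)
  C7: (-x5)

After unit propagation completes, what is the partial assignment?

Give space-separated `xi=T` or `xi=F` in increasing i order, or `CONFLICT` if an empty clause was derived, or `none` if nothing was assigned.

Answer: x1=T x2=F x3=T x4=T x5=F

Derivation:
unit clause [1] forces x1=T; simplify:
  drop -1 from [-1, 3, -5] -> [3, -5]
  drop -1 from [4, -1] -> [4]
  drop -1 from [-1, 3, 2] -> [3, 2]
  satisfied 1 clause(s); 6 remain; assigned so far: [1]
unit clause [4] forces x4=T; simplify:
  satisfied 1 clause(s); 5 remain; assigned so far: [1, 4]
unit clause [-5] forces x5=F; simplify:
  drop 5 from [-2, 5] -> [-2]
  satisfied 2 clause(s); 3 remain; assigned so far: [1, 4, 5]
unit clause [-2] forces x2=F; simplify:
  drop 2 from [3, 2] -> [3]
  drop 2 from [3, 2] -> [3]
  satisfied 1 clause(s); 2 remain; assigned so far: [1, 2, 4, 5]
unit clause [3] forces x3=T; simplify:
  satisfied 2 clause(s); 0 remain; assigned so far: [1, 2, 3, 4, 5]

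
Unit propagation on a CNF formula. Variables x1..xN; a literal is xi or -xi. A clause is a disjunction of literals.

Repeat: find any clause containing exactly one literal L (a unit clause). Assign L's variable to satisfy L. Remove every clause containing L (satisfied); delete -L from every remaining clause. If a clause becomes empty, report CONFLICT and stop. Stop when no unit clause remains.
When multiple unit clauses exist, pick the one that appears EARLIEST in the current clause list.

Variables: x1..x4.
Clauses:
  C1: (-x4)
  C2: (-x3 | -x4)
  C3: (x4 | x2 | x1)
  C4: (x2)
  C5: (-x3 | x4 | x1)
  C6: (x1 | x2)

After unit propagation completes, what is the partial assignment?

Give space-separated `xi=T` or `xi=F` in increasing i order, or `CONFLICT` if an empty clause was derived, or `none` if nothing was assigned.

Answer: x2=T x4=F

Derivation:
unit clause [-4] forces x4=F; simplify:
  drop 4 from [4, 2, 1] -> [2, 1]
  drop 4 from [-3, 4, 1] -> [-3, 1]
  satisfied 2 clause(s); 4 remain; assigned so far: [4]
unit clause [2] forces x2=T; simplify:
  satisfied 3 clause(s); 1 remain; assigned so far: [2, 4]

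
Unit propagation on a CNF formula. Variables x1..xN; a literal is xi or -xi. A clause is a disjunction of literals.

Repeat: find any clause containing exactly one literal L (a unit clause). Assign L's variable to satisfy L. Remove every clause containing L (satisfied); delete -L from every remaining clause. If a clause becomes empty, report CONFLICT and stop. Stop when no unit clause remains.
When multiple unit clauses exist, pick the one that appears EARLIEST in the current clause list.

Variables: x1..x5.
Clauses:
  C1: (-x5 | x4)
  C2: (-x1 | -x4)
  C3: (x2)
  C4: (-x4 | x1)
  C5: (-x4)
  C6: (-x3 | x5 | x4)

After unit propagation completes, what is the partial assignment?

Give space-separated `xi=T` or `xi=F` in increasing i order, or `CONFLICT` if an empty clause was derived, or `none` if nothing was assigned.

unit clause [2] forces x2=T; simplify:
  satisfied 1 clause(s); 5 remain; assigned so far: [2]
unit clause [-4] forces x4=F; simplify:
  drop 4 from [-5, 4] -> [-5]
  drop 4 from [-3, 5, 4] -> [-3, 5]
  satisfied 3 clause(s); 2 remain; assigned so far: [2, 4]
unit clause [-5] forces x5=F; simplify:
  drop 5 from [-3, 5] -> [-3]
  satisfied 1 clause(s); 1 remain; assigned so far: [2, 4, 5]
unit clause [-3] forces x3=F; simplify:
  satisfied 1 clause(s); 0 remain; assigned so far: [2, 3, 4, 5]

Answer: x2=T x3=F x4=F x5=F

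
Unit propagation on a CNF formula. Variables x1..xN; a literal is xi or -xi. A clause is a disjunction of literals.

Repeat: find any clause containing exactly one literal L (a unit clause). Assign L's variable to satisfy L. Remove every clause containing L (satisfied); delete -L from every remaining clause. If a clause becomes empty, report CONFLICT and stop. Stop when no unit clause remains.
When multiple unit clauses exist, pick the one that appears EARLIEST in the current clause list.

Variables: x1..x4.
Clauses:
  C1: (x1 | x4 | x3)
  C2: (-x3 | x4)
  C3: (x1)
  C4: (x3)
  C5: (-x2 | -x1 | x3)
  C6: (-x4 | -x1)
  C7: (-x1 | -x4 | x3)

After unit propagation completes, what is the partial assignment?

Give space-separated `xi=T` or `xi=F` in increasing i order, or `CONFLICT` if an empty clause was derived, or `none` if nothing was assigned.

Answer: CONFLICT

Derivation:
unit clause [1] forces x1=T; simplify:
  drop -1 from [-2, -1, 3] -> [-2, 3]
  drop -1 from [-4, -1] -> [-4]
  drop -1 from [-1, -4, 3] -> [-4, 3]
  satisfied 2 clause(s); 5 remain; assigned so far: [1]
unit clause [3] forces x3=T; simplify:
  drop -3 from [-3, 4] -> [4]
  satisfied 3 clause(s); 2 remain; assigned so far: [1, 3]
unit clause [4] forces x4=T; simplify:
  drop -4 from [-4] -> [] (empty!)
  satisfied 1 clause(s); 1 remain; assigned so far: [1, 3, 4]
CONFLICT (empty clause)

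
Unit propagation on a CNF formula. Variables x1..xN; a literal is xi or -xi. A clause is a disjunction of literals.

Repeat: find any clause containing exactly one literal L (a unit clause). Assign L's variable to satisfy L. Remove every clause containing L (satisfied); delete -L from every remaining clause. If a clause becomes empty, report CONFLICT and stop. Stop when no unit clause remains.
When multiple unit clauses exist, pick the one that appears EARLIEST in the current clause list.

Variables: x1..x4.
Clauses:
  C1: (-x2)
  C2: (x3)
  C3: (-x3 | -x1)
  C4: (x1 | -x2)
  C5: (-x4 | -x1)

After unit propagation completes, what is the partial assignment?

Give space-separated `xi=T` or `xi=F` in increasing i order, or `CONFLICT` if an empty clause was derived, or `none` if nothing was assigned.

unit clause [-2] forces x2=F; simplify:
  satisfied 2 clause(s); 3 remain; assigned so far: [2]
unit clause [3] forces x3=T; simplify:
  drop -3 from [-3, -1] -> [-1]
  satisfied 1 clause(s); 2 remain; assigned so far: [2, 3]
unit clause [-1] forces x1=F; simplify:
  satisfied 2 clause(s); 0 remain; assigned so far: [1, 2, 3]

Answer: x1=F x2=F x3=T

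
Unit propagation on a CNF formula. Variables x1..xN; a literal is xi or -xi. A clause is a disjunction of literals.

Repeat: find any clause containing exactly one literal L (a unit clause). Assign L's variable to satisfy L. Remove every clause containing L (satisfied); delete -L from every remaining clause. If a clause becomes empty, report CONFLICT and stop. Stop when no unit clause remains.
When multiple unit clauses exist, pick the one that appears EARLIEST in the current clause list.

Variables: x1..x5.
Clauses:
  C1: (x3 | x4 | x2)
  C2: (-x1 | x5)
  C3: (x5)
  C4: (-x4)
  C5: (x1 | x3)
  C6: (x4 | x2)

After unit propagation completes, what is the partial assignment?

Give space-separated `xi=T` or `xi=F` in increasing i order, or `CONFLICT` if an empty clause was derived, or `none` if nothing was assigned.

unit clause [5] forces x5=T; simplify:
  satisfied 2 clause(s); 4 remain; assigned so far: [5]
unit clause [-4] forces x4=F; simplify:
  drop 4 from [3, 4, 2] -> [3, 2]
  drop 4 from [4, 2] -> [2]
  satisfied 1 clause(s); 3 remain; assigned so far: [4, 5]
unit clause [2] forces x2=T; simplify:
  satisfied 2 clause(s); 1 remain; assigned so far: [2, 4, 5]

Answer: x2=T x4=F x5=T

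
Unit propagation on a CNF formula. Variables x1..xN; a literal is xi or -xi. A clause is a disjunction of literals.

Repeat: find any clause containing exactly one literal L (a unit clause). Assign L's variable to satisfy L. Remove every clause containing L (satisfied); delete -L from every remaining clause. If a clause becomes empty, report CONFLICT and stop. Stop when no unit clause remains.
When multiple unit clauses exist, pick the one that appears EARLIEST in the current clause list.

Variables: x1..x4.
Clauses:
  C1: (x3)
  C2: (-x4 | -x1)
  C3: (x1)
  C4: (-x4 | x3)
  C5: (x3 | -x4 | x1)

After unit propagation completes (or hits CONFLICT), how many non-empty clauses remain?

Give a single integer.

Answer: 0

Derivation:
unit clause [3] forces x3=T; simplify:
  satisfied 3 clause(s); 2 remain; assigned so far: [3]
unit clause [1] forces x1=T; simplify:
  drop -1 from [-4, -1] -> [-4]
  satisfied 1 clause(s); 1 remain; assigned so far: [1, 3]
unit clause [-4] forces x4=F; simplify:
  satisfied 1 clause(s); 0 remain; assigned so far: [1, 3, 4]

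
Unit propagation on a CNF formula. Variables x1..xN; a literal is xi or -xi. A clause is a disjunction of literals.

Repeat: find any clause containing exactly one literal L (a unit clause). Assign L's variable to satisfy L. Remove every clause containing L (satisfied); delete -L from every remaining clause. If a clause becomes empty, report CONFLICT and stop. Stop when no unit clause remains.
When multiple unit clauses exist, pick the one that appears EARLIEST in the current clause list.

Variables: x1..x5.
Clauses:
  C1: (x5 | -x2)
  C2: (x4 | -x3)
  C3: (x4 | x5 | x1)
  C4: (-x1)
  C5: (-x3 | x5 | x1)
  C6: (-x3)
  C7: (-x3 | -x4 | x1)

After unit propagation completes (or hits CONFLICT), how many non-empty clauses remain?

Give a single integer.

Answer: 2

Derivation:
unit clause [-1] forces x1=F; simplify:
  drop 1 from [4, 5, 1] -> [4, 5]
  drop 1 from [-3, 5, 1] -> [-3, 5]
  drop 1 from [-3, -4, 1] -> [-3, -4]
  satisfied 1 clause(s); 6 remain; assigned so far: [1]
unit clause [-3] forces x3=F; simplify:
  satisfied 4 clause(s); 2 remain; assigned so far: [1, 3]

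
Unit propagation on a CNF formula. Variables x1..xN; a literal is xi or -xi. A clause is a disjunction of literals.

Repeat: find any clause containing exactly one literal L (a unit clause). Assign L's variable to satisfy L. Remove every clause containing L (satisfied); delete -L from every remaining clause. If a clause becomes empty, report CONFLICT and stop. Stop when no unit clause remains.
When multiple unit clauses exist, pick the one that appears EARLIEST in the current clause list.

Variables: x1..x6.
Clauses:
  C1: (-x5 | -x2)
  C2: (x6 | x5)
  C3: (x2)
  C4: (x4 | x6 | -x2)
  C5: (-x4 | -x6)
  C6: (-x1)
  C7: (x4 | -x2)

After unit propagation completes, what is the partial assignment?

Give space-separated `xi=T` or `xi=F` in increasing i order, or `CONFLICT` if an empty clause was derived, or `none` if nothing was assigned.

unit clause [2] forces x2=T; simplify:
  drop -2 from [-5, -2] -> [-5]
  drop -2 from [4, 6, -2] -> [4, 6]
  drop -2 from [4, -2] -> [4]
  satisfied 1 clause(s); 6 remain; assigned so far: [2]
unit clause [-5] forces x5=F; simplify:
  drop 5 from [6, 5] -> [6]
  satisfied 1 clause(s); 5 remain; assigned so far: [2, 5]
unit clause [6] forces x6=T; simplify:
  drop -6 from [-4, -6] -> [-4]
  satisfied 2 clause(s); 3 remain; assigned so far: [2, 5, 6]
unit clause [-4] forces x4=F; simplify:
  drop 4 from [4] -> [] (empty!)
  satisfied 1 clause(s); 2 remain; assigned so far: [2, 4, 5, 6]
CONFLICT (empty clause)

Answer: CONFLICT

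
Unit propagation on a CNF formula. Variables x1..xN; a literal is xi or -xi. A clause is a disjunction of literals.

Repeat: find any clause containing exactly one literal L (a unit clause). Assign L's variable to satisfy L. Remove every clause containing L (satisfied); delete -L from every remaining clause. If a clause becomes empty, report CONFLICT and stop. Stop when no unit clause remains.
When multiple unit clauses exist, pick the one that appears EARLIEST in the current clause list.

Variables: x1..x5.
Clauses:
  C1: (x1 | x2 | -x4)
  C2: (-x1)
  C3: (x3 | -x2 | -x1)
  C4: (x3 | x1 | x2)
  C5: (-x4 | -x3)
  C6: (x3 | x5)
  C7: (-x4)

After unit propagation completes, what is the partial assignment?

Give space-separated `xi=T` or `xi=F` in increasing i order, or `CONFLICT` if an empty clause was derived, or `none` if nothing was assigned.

Answer: x1=F x4=F

Derivation:
unit clause [-1] forces x1=F; simplify:
  drop 1 from [1, 2, -4] -> [2, -4]
  drop 1 from [3, 1, 2] -> [3, 2]
  satisfied 2 clause(s); 5 remain; assigned so far: [1]
unit clause [-4] forces x4=F; simplify:
  satisfied 3 clause(s); 2 remain; assigned so far: [1, 4]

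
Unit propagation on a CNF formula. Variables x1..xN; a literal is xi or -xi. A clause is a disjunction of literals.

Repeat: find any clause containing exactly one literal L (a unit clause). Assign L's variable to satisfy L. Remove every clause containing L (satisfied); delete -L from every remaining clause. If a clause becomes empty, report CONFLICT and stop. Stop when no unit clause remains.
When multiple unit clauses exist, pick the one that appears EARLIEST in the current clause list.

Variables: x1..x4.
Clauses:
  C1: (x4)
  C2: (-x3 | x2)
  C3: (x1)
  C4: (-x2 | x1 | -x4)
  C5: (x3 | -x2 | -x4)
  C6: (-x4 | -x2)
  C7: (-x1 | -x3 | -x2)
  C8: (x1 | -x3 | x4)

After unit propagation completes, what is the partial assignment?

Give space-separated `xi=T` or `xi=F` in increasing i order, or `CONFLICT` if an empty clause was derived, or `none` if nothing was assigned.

Answer: x1=T x2=F x3=F x4=T

Derivation:
unit clause [4] forces x4=T; simplify:
  drop -4 from [-2, 1, -4] -> [-2, 1]
  drop -4 from [3, -2, -4] -> [3, -2]
  drop -4 from [-4, -2] -> [-2]
  satisfied 2 clause(s); 6 remain; assigned so far: [4]
unit clause [1] forces x1=T; simplify:
  drop -1 from [-1, -3, -2] -> [-3, -2]
  satisfied 2 clause(s); 4 remain; assigned so far: [1, 4]
unit clause [-2] forces x2=F; simplify:
  drop 2 from [-3, 2] -> [-3]
  satisfied 3 clause(s); 1 remain; assigned so far: [1, 2, 4]
unit clause [-3] forces x3=F; simplify:
  satisfied 1 clause(s); 0 remain; assigned so far: [1, 2, 3, 4]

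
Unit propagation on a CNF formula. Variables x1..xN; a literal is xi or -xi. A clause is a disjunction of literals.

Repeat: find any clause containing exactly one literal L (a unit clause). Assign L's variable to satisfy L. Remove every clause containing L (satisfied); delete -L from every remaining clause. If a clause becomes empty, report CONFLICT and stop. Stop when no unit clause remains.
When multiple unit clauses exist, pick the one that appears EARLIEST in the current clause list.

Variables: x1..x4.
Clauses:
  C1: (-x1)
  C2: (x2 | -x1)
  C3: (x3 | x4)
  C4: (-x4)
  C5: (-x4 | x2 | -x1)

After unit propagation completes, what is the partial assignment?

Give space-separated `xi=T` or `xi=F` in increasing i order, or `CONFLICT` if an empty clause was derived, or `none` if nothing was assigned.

unit clause [-1] forces x1=F; simplify:
  satisfied 3 clause(s); 2 remain; assigned so far: [1]
unit clause [-4] forces x4=F; simplify:
  drop 4 from [3, 4] -> [3]
  satisfied 1 clause(s); 1 remain; assigned so far: [1, 4]
unit clause [3] forces x3=T; simplify:
  satisfied 1 clause(s); 0 remain; assigned so far: [1, 3, 4]

Answer: x1=F x3=T x4=F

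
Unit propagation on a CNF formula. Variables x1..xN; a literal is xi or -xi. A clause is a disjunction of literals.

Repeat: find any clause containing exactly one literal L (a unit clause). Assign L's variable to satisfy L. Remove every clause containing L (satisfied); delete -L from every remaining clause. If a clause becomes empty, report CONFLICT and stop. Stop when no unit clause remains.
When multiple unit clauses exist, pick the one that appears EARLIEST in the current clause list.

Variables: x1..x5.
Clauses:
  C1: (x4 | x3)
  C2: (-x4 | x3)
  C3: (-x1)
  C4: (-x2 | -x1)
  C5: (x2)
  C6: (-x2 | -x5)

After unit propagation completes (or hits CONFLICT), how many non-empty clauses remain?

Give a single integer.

Answer: 2

Derivation:
unit clause [-1] forces x1=F; simplify:
  satisfied 2 clause(s); 4 remain; assigned so far: [1]
unit clause [2] forces x2=T; simplify:
  drop -2 from [-2, -5] -> [-5]
  satisfied 1 clause(s); 3 remain; assigned so far: [1, 2]
unit clause [-5] forces x5=F; simplify:
  satisfied 1 clause(s); 2 remain; assigned so far: [1, 2, 5]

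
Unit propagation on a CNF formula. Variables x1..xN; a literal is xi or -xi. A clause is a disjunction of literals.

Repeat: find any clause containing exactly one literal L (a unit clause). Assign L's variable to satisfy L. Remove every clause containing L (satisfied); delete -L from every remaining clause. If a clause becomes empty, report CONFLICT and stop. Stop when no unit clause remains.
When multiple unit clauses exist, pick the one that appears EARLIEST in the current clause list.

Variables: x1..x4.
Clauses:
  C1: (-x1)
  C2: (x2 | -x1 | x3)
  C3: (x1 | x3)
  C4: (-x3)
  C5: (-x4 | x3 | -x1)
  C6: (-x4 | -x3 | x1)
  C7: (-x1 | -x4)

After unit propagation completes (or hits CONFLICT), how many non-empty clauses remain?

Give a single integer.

unit clause [-1] forces x1=F; simplify:
  drop 1 from [1, 3] -> [3]
  drop 1 from [-4, -3, 1] -> [-4, -3]
  satisfied 4 clause(s); 3 remain; assigned so far: [1]
unit clause [3] forces x3=T; simplify:
  drop -3 from [-3] -> [] (empty!)
  drop -3 from [-4, -3] -> [-4]
  satisfied 1 clause(s); 2 remain; assigned so far: [1, 3]
CONFLICT (empty clause)

Answer: 1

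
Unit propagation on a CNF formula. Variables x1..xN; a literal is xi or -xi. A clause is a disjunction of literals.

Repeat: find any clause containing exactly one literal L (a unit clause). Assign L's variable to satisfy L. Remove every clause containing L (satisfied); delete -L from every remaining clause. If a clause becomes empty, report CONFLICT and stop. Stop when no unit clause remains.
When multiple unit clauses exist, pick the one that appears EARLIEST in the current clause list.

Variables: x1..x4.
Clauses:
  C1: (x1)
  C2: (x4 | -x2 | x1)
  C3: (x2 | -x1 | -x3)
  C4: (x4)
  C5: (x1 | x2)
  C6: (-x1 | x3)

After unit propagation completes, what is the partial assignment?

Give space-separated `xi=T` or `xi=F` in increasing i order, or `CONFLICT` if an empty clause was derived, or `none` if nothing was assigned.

unit clause [1] forces x1=T; simplify:
  drop -1 from [2, -1, -3] -> [2, -3]
  drop -1 from [-1, 3] -> [3]
  satisfied 3 clause(s); 3 remain; assigned so far: [1]
unit clause [4] forces x4=T; simplify:
  satisfied 1 clause(s); 2 remain; assigned so far: [1, 4]
unit clause [3] forces x3=T; simplify:
  drop -3 from [2, -3] -> [2]
  satisfied 1 clause(s); 1 remain; assigned so far: [1, 3, 4]
unit clause [2] forces x2=T; simplify:
  satisfied 1 clause(s); 0 remain; assigned so far: [1, 2, 3, 4]

Answer: x1=T x2=T x3=T x4=T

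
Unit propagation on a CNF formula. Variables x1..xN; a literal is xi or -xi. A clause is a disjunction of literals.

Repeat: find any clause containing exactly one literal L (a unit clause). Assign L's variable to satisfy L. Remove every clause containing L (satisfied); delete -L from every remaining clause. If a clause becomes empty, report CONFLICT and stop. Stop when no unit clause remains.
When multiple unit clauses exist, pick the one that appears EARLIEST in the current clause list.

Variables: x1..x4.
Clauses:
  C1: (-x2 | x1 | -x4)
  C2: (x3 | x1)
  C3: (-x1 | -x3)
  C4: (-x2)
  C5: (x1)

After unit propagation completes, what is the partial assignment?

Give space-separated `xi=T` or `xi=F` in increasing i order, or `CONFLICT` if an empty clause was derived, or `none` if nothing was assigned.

unit clause [-2] forces x2=F; simplify:
  satisfied 2 clause(s); 3 remain; assigned so far: [2]
unit clause [1] forces x1=T; simplify:
  drop -1 from [-1, -3] -> [-3]
  satisfied 2 clause(s); 1 remain; assigned so far: [1, 2]
unit clause [-3] forces x3=F; simplify:
  satisfied 1 clause(s); 0 remain; assigned so far: [1, 2, 3]

Answer: x1=T x2=F x3=F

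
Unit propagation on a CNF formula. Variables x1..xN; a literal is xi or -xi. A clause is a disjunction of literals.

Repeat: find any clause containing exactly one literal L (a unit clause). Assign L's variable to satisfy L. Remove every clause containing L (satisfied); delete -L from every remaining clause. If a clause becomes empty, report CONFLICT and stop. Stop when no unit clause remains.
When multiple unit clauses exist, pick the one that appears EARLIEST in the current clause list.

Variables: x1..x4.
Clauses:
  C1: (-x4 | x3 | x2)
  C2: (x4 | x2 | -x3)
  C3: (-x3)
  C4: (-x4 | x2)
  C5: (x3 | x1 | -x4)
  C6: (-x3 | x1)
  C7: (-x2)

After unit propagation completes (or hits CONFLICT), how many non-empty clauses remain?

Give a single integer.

unit clause [-3] forces x3=F; simplify:
  drop 3 from [-4, 3, 2] -> [-4, 2]
  drop 3 from [3, 1, -4] -> [1, -4]
  satisfied 3 clause(s); 4 remain; assigned so far: [3]
unit clause [-2] forces x2=F; simplify:
  drop 2 from [-4, 2] -> [-4]
  drop 2 from [-4, 2] -> [-4]
  satisfied 1 clause(s); 3 remain; assigned so far: [2, 3]
unit clause [-4] forces x4=F; simplify:
  satisfied 3 clause(s); 0 remain; assigned so far: [2, 3, 4]

Answer: 0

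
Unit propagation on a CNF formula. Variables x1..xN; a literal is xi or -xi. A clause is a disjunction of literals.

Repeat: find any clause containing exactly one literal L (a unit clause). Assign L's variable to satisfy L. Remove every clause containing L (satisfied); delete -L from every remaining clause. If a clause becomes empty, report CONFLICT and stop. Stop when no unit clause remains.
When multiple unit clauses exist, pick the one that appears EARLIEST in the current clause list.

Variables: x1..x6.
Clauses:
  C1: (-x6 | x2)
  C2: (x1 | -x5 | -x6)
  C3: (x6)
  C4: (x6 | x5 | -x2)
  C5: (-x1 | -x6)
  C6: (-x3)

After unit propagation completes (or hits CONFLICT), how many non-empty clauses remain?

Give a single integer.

Answer: 0

Derivation:
unit clause [6] forces x6=T; simplify:
  drop -6 from [-6, 2] -> [2]
  drop -6 from [1, -5, -6] -> [1, -5]
  drop -6 from [-1, -6] -> [-1]
  satisfied 2 clause(s); 4 remain; assigned so far: [6]
unit clause [2] forces x2=T; simplify:
  satisfied 1 clause(s); 3 remain; assigned so far: [2, 6]
unit clause [-1] forces x1=F; simplify:
  drop 1 from [1, -5] -> [-5]
  satisfied 1 clause(s); 2 remain; assigned so far: [1, 2, 6]
unit clause [-5] forces x5=F; simplify:
  satisfied 1 clause(s); 1 remain; assigned so far: [1, 2, 5, 6]
unit clause [-3] forces x3=F; simplify:
  satisfied 1 clause(s); 0 remain; assigned so far: [1, 2, 3, 5, 6]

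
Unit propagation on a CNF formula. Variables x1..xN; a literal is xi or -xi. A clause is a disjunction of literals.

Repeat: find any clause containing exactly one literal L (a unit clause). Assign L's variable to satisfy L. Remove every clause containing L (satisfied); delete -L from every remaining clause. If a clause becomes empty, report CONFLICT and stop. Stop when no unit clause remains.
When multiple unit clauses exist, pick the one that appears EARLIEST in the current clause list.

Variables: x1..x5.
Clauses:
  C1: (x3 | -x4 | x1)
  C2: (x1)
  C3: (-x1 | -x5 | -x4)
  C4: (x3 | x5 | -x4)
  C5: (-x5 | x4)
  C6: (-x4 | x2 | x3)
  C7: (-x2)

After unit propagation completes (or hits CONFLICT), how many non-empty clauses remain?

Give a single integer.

Answer: 4

Derivation:
unit clause [1] forces x1=T; simplify:
  drop -1 from [-1, -5, -4] -> [-5, -4]
  satisfied 2 clause(s); 5 remain; assigned so far: [1]
unit clause [-2] forces x2=F; simplify:
  drop 2 from [-4, 2, 3] -> [-4, 3]
  satisfied 1 clause(s); 4 remain; assigned so far: [1, 2]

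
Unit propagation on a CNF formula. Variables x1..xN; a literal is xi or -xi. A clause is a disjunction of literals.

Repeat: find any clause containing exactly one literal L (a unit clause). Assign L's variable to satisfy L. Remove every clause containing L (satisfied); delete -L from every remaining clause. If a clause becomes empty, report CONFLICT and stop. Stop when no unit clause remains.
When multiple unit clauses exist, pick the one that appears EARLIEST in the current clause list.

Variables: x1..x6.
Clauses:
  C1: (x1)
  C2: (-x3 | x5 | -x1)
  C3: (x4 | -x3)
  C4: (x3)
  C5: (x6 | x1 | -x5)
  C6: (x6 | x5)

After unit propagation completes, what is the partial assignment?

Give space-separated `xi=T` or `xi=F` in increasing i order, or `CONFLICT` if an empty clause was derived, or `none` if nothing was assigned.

Answer: x1=T x3=T x4=T x5=T

Derivation:
unit clause [1] forces x1=T; simplify:
  drop -1 from [-3, 5, -1] -> [-3, 5]
  satisfied 2 clause(s); 4 remain; assigned so far: [1]
unit clause [3] forces x3=T; simplify:
  drop -3 from [-3, 5] -> [5]
  drop -3 from [4, -3] -> [4]
  satisfied 1 clause(s); 3 remain; assigned so far: [1, 3]
unit clause [5] forces x5=T; simplify:
  satisfied 2 clause(s); 1 remain; assigned so far: [1, 3, 5]
unit clause [4] forces x4=T; simplify:
  satisfied 1 clause(s); 0 remain; assigned so far: [1, 3, 4, 5]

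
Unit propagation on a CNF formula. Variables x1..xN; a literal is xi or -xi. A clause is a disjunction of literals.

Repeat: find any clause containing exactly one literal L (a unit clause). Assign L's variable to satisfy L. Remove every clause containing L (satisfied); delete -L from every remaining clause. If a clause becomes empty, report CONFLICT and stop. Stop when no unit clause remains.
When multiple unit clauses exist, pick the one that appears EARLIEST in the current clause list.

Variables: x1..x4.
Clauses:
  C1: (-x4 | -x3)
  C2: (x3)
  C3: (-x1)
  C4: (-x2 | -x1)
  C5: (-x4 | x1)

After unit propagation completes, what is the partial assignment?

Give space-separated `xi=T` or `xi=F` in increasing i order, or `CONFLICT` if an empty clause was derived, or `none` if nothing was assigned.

unit clause [3] forces x3=T; simplify:
  drop -3 from [-4, -3] -> [-4]
  satisfied 1 clause(s); 4 remain; assigned so far: [3]
unit clause [-4] forces x4=F; simplify:
  satisfied 2 clause(s); 2 remain; assigned so far: [3, 4]
unit clause [-1] forces x1=F; simplify:
  satisfied 2 clause(s); 0 remain; assigned so far: [1, 3, 4]

Answer: x1=F x3=T x4=F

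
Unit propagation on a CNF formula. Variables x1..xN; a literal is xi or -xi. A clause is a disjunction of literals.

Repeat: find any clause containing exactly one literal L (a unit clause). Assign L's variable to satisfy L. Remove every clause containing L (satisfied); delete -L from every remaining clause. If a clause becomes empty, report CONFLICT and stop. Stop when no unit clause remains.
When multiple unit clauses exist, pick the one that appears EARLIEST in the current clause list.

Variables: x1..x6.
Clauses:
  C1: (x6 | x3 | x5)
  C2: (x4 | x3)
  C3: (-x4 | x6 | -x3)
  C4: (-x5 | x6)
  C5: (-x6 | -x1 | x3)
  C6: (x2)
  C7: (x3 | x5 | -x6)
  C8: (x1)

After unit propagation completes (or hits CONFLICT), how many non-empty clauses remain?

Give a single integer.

unit clause [2] forces x2=T; simplify:
  satisfied 1 clause(s); 7 remain; assigned so far: [2]
unit clause [1] forces x1=T; simplify:
  drop -1 from [-6, -1, 3] -> [-6, 3]
  satisfied 1 clause(s); 6 remain; assigned so far: [1, 2]

Answer: 6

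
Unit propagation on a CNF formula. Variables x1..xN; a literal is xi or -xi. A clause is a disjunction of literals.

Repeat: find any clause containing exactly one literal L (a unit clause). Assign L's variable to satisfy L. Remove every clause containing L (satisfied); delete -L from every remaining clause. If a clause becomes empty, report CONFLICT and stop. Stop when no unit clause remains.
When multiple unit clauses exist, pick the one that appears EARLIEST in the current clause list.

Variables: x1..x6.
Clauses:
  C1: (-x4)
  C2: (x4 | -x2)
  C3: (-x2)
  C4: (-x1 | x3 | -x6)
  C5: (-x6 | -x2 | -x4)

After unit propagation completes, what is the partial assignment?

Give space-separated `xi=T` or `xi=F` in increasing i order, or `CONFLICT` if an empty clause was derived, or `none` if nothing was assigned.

Answer: x2=F x4=F

Derivation:
unit clause [-4] forces x4=F; simplify:
  drop 4 from [4, -2] -> [-2]
  satisfied 2 clause(s); 3 remain; assigned so far: [4]
unit clause [-2] forces x2=F; simplify:
  satisfied 2 clause(s); 1 remain; assigned so far: [2, 4]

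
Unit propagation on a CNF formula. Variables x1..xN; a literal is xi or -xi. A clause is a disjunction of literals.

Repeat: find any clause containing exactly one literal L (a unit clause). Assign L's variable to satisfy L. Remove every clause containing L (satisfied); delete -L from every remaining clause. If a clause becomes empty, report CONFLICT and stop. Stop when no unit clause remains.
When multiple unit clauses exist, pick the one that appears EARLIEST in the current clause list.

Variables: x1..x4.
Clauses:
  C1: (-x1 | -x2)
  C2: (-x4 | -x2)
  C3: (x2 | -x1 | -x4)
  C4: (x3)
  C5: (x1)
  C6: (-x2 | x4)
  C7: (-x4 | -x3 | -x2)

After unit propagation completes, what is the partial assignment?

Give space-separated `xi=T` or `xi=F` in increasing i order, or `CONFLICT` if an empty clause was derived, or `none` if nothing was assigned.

unit clause [3] forces x3=T; simplify:
  drop -3 from [-4, -3, -2] -> [-4, -2]
  satisfied 1 clause(s); 6 remain; assigned so far: [3]
unit clause [1] forces x1=T; simplify:
  drop -1 from [-1, -2] -> [-2]
  drop -1 from [2, -1, -4] -> [2, -4]
  satisfied 1 clause(s); 5 remain; assigned so far: [1, 3]
unit clause [-2] forces x2=F; simplify:
  drop 2 from [2, -4] -> [-4]
  satisfied 4 clause(s); 1 remain; assigned so far: [1, 2, 3]
unit clause [-4] forces x4=F; simplify:
  satisfied 1 clause(s); 0 remain; assigned so far: [1, 2, 3, 4]

Answer: x1=T x2=F x3=T x4=F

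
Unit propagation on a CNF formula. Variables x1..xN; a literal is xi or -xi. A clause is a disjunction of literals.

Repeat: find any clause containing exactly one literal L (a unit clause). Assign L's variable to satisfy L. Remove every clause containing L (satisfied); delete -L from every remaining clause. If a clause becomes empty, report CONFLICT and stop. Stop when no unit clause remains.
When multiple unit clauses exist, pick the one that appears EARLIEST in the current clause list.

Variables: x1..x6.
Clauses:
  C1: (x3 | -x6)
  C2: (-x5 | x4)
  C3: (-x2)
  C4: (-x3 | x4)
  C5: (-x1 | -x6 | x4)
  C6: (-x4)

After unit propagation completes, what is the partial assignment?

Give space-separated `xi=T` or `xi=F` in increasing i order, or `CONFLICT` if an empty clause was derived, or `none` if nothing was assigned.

Answer: x2=F x3=F x4=F x5=F x6=F

Derivation:
unit clause [-2] forces x2=F; simplify:
  satisfied 1 clause(s); 5 remain; assigned so far: [2]
unit clause [-4] forces x4=F; simplify:
  drop 4 from [-5, 4] -> [-5]
  drop 4 from [-3, 4] -> [-3]
  drop 4 from [-1, -6, 4] -> [-1, -6]
  satisfied 1 clause(s); 4 remain; assigned so far: [2, 4]
unit clause [-5] forces x5=F; simplify:
  satisfied 1 clause(s); 3 remain; assigned so far: [2, 4, 5]
unit clause [-3] forces x3=F; simplify:
  drop 3 from [3, -6] -> [-6]
  satisfied 1 clause(s); 2 remain; assigned so far: [2, 3, 4, 5]
unit clause [-6] forces x6=F; simplify:
  satisfied 2 clause(s); 0 remain; assigned so far: [2, 3, 4, 5, 6]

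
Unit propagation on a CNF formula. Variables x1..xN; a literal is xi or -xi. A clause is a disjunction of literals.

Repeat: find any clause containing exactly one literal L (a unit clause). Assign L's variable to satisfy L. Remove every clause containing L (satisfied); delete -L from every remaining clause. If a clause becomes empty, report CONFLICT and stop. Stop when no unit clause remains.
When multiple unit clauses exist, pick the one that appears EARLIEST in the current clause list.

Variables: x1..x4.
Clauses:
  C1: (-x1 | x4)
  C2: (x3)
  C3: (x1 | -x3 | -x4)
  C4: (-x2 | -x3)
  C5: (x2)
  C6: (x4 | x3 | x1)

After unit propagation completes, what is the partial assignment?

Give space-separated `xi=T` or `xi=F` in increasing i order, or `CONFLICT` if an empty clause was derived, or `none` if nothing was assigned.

Answer: CONFLICT

Derivation:
unit clause [3] forces x3=T; simplify:
  drop -3 from [1, -3, -4] -> [1, -4]
  drop -3 from [-2, -3] -> [-2]
  satisfied 2 clause(s); 4 remain; assigned so far: [3]
unit clause [-2] forces x2=F; simplify:
  drop 2 from [2] -> [] (empty!)
  satisfied 1 clause(s); 3 remain; assigned so far: [2, 3]
CONFLICT (empty clause)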